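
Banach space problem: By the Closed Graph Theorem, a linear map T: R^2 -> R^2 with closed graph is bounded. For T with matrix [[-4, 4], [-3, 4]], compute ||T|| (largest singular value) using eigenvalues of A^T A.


A^T A = [[25, -28], [-28, 32]]
trace(A^T A) = 57, det(A^T A) = 16
discriminant = 57^2 - 4*16 = 3185
Largest eigenvalue of A^T A = (trace + sqrt(disc))/2 = 56.7179
||T|| = sqrt(56.7179) = 7.5311

7.5311


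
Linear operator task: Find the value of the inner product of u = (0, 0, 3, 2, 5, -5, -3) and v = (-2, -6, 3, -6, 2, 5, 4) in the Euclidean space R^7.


Computing the standard inner product <u, v> = sum u_i * v_i
= 0*-2 + 0*-6 + 3*3 + 2*-6 + 5*2 + -5*5 + -3*4
= 0 + 0 + 9 + -12 + 10 + -25 + -12
= -30

-30


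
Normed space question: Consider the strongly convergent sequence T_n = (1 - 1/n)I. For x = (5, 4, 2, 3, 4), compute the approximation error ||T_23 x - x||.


T_23 x - x = (1 - 1/23)x - x = -x/23
||x|| = sqrt(70) = 8.3666
||T_23 x - x|| = ||x||/23 = 8.3666/23 = 0.3638

0.3638


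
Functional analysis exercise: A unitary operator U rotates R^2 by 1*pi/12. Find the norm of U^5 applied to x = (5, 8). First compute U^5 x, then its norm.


U is a rotation by theta = 1*pi/12
U^5 = rotation by 5*theta = 5*pi/12
cos(5*pi/12) = 0.2588, sin(5*pi/12) = 0.9659
U^5 x = (0.2588 * 5 - 0.9659 * 8, 0.9659 * 5 + 0.2588 * 8)
= (-6.4333, 6.9002)
||U^5 x|| = sqrt((-6.4333)^2 + 6.9002^2) = sqrt(89.0000) = 9.4340

9.4340


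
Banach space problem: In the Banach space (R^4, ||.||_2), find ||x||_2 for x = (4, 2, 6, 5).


The l^2 norm = (sum |x_i|^2)^(1/2)
Sum of 2th powers = 16 + 4 + 36 + 25 = 81
||x||_2 = (81)^(1/2) = 9.0000

9.0000


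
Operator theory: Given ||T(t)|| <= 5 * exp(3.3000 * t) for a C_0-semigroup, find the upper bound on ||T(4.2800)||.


||T(4.2800)|| <= 5 * exp(3.3000 * 4.2800)
= 5 * exp(14.1240)
= 5 * 1.3614e+06
= 6.8068e+06

6.8068e+06


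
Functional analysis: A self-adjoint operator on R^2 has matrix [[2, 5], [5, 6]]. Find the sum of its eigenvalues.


For a self-adjoint (symmetric) matrix, the eigenvalues are real.
The sum of eigenvalues equals the trace of the matrix.
trace = 2 + 6 = 8

8


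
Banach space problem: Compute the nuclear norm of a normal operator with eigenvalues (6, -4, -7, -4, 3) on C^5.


For a normal operator, singular values equal |eigenvalues|.
Trace norm = sum |lambda_i| = 6 + 4 + 7 + 4 + 3
= 24

24


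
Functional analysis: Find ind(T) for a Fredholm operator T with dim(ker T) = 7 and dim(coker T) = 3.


The Fredholm index is defined as ind(T) = dim(ker T) - dim(coker T)
= 7 - 3
= 4

4


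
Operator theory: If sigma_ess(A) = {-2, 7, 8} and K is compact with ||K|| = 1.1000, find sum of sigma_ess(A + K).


By Weyl's theorem, the essential spectrum is invariant under compact perturbations.
sigma_ess(A + K) = sigma_ess(A) = {-2, 7, 8}
Sum = -2 + 7 + 8 = 13

13


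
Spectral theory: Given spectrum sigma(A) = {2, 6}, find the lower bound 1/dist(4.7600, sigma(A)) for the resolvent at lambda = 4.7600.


dist(4.7600, {2, 6}) = min(|4.7600 - 2|, |4.7600 - 6|)
= min(2.7600, 1.2400) = 1.2400
Resolvent bound = 1/1.2400 = 0.8065

0.8065


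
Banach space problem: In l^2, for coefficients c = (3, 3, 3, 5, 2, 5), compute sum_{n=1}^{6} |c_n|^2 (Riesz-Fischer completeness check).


sum |c_n|^2 = 3^2 + 3^2 + 3^2 + 5^2 + 2^2 + 5^2
= 9 + 9 + 9 + 25 + 4 + 25
= 81

81


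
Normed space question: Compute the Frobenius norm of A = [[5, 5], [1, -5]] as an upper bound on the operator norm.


||A||_F^2 = sum a_ij^2
= 5^2 + 5^2 + 1^2 + (-5)^2
= 25 + 25 + 1 + 25 = 76
||A||_F = sqrt(76) = 8.7178

8.7178


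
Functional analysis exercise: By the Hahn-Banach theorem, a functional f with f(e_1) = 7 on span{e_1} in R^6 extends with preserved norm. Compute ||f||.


The norm of f is given by ||f|| = sup_{||x||=1} |f(x)|.
On span{e_1}, ||e_1|| = 1, so ||f|| = |f(e_1)| / ||e_1||
= |7| / 1 = 7.0000

7.0000


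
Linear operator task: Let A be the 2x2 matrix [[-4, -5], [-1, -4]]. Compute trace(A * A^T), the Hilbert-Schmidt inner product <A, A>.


trace(A * A^T) = sum of squares of all entries
= (-4)^2 + (-5)^2 + (-1)^2 + (-4)^2
= 16 + 25 + 1 + 16
= 58

58


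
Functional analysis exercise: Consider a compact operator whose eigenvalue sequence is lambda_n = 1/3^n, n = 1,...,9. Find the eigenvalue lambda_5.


The eigenvalue formula gives lambda_5 = 1/3^5
= 1/243
= 0.0041

0.0041


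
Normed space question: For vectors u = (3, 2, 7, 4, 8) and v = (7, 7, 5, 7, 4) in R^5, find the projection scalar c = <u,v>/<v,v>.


Computing <u,v> = 3*7 + 2*7 + 7*5 + 4*7 + 8*4 = 130
Computing <v,v> = 7^2 + 7^2 + 5^2 + 7^2 + 4^2 = 188
Projection coefficient = 130/188 = 0.6915

0.6915


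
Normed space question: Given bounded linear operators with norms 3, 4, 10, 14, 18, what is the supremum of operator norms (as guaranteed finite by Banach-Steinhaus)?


By the Uniform Boundedness Principle, the supremum of norms is finite.
sup_k ||T_k|| = max(3, 4, 10, 14, 18) = 18

18


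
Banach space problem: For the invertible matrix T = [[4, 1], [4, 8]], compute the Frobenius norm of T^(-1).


det(T) = 4*8 - 1*4 = 28
T^(-1) = (1/28) * [[8, -1], [-4, 4]] = [[0.2857, -0.0357], [-0.1429, 0.1429]]
||T^(-1)||_F^2 = 0.2857^2 + (-0.0357)^2 + (-0.1429)^2 + 0.1429^2 = 0.1237
||T^(-1)||_F = sqrt(0.1237) = 0.3517

0.3517


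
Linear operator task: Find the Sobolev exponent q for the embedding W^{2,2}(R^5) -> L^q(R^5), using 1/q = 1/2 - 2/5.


Using the Sobolev embedding formula: 1/q = 1/p - k/n
1/q = 1/2 - 2/5 = 1/10
q = 1/(1/10) = 10

10.0000


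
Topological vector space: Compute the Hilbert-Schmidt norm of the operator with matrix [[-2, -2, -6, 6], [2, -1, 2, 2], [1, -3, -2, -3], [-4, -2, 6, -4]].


The Hilbert-Schmidt norm is sqrt(sum of squares of all entries).
Sum of squares = (-2)^2 + (-2)^2 + (-6)^2 + 6^2 + 2^2 + (-1)^2 + 2^2 + 2^2 + 1^2 + (-3)^2 + (-2)^2 + (-3)^2 + (-4)^2 + (-2)^2 + 6^2 + (-4)^2
= 4 + 4 + 36 + 36 + 4 + 1 + 4 + 4 + 1 + 9 + 4 + 9 + 16 + 4 + 36 + 16 = 188
||T||_HS = sqrt(188) = 13.7113

13.7113


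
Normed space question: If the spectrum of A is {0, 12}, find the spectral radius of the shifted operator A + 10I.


Spectrum of A + 10I = {10, 22}
Spectral radius = max |lambda| over the shifted spectrum
= max(10, 22) = 22

22


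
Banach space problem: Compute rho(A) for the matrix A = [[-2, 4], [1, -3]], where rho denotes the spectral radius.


For a 2x2 matrix, eigenvalues satisfy lambda^2 - (trace)*lambda + det = 0
trace = -2 + -3 = -5
det = -2*-3 - 4*1 = 2
discriminant = (-5)^2 - 4*(2) = 17
spectral radius = max |eigenvalue| = 4.5616

4.5616


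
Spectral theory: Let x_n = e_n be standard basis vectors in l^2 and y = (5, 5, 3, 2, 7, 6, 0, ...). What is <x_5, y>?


x_5 = e_5 is the standard basis vector with 1 in position 5.
<x_5, y> = y_5 = 7
As n -> infinity, <x_n, y> -> 0, confirming weak convergence of (x_n) to 0.

7


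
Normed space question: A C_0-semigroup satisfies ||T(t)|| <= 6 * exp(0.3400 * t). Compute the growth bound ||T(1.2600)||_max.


||T(1.2600)|| <= 6 * exp(0.3400 * 1.2600)
= 6 * exp(0.4284)
= 6 * 1.5348
= 9.2088

9.2088


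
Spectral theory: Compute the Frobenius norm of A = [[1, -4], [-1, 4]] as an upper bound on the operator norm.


||A||_F^2 = sum a_ij^2
= 1^2 + (-4)^2 + (-1)^2 + 4^2
= 1 + 16 + 1 + 16 = 34
||A||_F = sqrt(34) = 5.8310

5.8310


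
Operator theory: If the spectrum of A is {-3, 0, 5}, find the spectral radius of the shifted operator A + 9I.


Spectrum of A + 9I = {6, 9, 14}
Spectral radius = max |lambda| over the shifted spectrum
= max(6, 9, 14) = 14

14


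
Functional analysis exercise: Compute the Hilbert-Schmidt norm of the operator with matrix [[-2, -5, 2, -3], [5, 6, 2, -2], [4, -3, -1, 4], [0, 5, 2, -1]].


The Hilbert-Schmidt norm is sqrt(sum of squares of all entries).
Sum of squares = (-2)^2 + (-5)^2 + 2^2 + (-3)^2 + 5^2 + 6^2 + 2^2 + (-2)^2 + 4^2 + (-3)^2 + (-1)^2 + 4^2 + 0^2 + 5^2 + 2^2 + (-1)^2
= 4 + 25 + 4 + 9 + 25 + 36 + 4 + 4 + 16 + 9 + 1 + 16 + 0 + 25 + 4 + 1 = 183
||T||_HS = sqrt(183) = 13.5277

13.5277


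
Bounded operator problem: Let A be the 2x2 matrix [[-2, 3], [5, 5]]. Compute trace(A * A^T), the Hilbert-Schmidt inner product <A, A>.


trace(A * A^T) = sum of squares of all entries
= (-2)^2 + 3^2 + 5^2 + 5^2
= 4 + 9 + 25 + 25
= 63

63


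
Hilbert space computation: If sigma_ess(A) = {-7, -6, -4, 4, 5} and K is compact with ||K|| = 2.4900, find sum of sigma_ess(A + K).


By Weyl's theorem, the essential spectrum is invariant under compact perturbations.
sigma_ess(A + K) = sigma_ess(A) = {-7, -6, -4, 4, 5}
Sum = -7 + -6 + -4 + 4 + 5 = -8

-8


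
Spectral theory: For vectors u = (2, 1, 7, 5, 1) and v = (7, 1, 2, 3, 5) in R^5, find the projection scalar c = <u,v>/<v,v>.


Computing <u,v> = 2*7 + 1*1 + 7*2 + 5*3 + 1*5 = 49
Computing <v,v> = 7^2 + 1^2 + 2^2 + 3^2 + 5^2 = 88
Projection coefficient = 49/88 = 0.5568

0.5568


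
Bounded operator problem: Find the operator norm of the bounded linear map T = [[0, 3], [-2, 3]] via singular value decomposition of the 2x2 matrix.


A^T A = [[4, -6], [-6, 18]]
trace(A^T A) = 22, det(A^T A) = 36
discriminant = 22^2 - 4*36 = 340
Largest eigenvalue of A^T A = (trace + sqrt(disc))/2 = 20.2195
||T|| = sqrt(20.2195) = 4.4966

4.4966


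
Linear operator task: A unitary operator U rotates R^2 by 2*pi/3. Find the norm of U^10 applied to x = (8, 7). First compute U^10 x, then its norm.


U is a rotation by theta = 2*pi/3
U^10 = rotation by 10*theta = 20*pi/3 = 2*pi/3 (mod 2*pi)
cos(2*pi/3) = -0.5000, sin(2*pi/3) = 0.8660
U^10 x = (-0.5000 * 8 - 0.8660 * 7, 0.8660 * 8 + -0.5000 * 7)
= (-10.0622, 3.4282)
||U^10 x|| = sqrt((-10.0622)^2 + 3.4282^2) = sqrt(113.0000) = 10.6301

10.6301


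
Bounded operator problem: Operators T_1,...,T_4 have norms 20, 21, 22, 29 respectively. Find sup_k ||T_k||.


By the Uniform Boundedness Principle, the supremum of norms is finite.
sup_k ||T_k|| = max(20, 21, 22, 29) = 29

29


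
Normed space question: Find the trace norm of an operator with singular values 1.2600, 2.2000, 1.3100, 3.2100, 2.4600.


The nuclear norm is the sum of all singular values.
||T||_1 = 1.2600 + 2.2000 + 1.3100 + 3.2100 + 2.4600
= 10.4400

10.4400


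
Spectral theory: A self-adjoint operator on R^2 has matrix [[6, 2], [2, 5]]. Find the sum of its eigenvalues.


For a self-adjoint (symmetric) matrix, the eigenvalues are real.
The sum of eigenvalues equals the trace of the matrix.
trace = 6 + 5 = 11

11


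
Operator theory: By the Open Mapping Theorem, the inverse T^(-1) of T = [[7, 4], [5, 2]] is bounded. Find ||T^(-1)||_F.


det(T) = 7*2 - 4*5 = -6
T^(-1) = (1/-6) * [[2, -4], [-5, 7]] = [[-0.3333, 0.6667], [0.8333, -1.1667]]
||T^(-1)||_F^2 = (-0.3333)^2 + 0.6667^2 + 0.8333^2 + (-1.1667)^2 = 2.6111
||T^(-1)||_F = sqrt(2.6111) = 1.6159

1.6159


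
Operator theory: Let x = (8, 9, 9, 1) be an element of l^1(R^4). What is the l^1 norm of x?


The l^1 norm equals the sum of absolute values of all components.
||x||_1 = 8 + 9 + 9 + 1
= 27

27.0000


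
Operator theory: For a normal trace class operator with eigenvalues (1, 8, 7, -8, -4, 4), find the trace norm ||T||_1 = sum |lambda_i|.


For a normal operator, singular values equal |eigenvalues|.
Trace norm = sum |lambda_i| = 1 + 8 + 7 + 8 + 4 + 4
= 32

32


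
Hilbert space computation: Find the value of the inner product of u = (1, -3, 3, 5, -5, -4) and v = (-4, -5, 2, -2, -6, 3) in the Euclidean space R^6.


Computing the standard inner product <u, v> = sum u_i * v_i
= 1*-4 + -3*-5 + 3*2 + 5*-2 + -5*-6 + -4*3
= -4 + 15 + 6 + -10 + 30 + -12
= 25

25


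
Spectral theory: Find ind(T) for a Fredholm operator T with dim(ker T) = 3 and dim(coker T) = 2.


The Fredholm index is defined as ind(T) = dim(ker T) - dim(coker T)
= 3 - 2
= 1

1


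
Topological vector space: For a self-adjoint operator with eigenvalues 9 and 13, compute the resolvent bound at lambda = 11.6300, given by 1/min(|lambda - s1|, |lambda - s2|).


dist(11.6300, {9, 13}) = min(|11.6300 - 9|, |11.6300 - 13|)
= min(2.6300, 1.3700) = 1.3700
Resolvent bound = 1/1.3700 = 0.7299

0.7299


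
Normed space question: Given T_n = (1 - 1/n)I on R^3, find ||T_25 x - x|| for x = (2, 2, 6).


T_25 x - x = (1 - 1/25)x - x = -x/25
||x|| = sqrt(44) = 6.6332
||T_25 x - x|| = ||x||/25 = 6.6332/25 = 0.2653

0.2653


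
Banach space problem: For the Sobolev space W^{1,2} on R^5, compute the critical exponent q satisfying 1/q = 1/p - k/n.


Using the Sobolev embedding formula: 1/q = 1/p - k/n
1/q = 1/2 - 1/5 = 3/10
q = 1/(3/10) = 10/3 = 3.3333

3.3333


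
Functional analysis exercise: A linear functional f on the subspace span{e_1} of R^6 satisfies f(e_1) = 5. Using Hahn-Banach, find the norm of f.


The norm of f is given by ||f|| = sup_{||x||=1} |f(x)|.
On span{e_1}, ||e_1|| = 1, so ||f|| = |f(e_1)| / ||e_1||
= |5| / 1 = 5.0000

5.0000


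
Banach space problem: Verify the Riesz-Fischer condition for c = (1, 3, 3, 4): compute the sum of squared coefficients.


sum |c_n|^2 = 1^2 + 3^2 + 3^2 + 4^2
= 1 + 9 + 9 + 16
= 35

35


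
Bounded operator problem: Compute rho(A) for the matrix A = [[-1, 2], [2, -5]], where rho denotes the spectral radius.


For a 2x2 matrix, eigenvalues satisfy lambda^2 - (trace)*lambda + det = 0
trace = -1 + -5 = -6
det = -1*-5 - 2*2 = 1
discriminant = (-6)^2 - 4*(1) = 32
spectral radius = max |eigenvalue| = 5.8284

5.8284


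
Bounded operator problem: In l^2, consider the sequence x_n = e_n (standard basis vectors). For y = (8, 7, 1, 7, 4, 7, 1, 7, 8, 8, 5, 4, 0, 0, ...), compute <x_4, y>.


x_4 = e_4 is the standard basis vector with 1 in position 4.
<x_4, y> = y_4 = 7
As n -> infinity, <x_n, y> -> 0, confirming weak convergence of (x_n) to 0.

7


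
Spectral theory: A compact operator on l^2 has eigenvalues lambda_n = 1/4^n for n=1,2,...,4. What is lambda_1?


The eigenvalue formula gives lambda_1 = 1/4^1
= 1/4
= 0.2500

0.2500


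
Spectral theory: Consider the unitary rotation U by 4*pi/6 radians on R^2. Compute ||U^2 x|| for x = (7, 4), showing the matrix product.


U is a rotation by theta = 4*pi/6
U^2 = rotation by 2*theta = 8*pi/6
cos(8*pi/6) = -0.5000, sin(8*pi/6) = -0.8660
U^2 x = (-0.5000 * 7 - -0.8660 * 4, -0.8660 * 7 + -0.5000 * 4)
= (-0.0359, -8.0622)
||U^2 x|| = sqrt((-0.0359)^2 + (-8.0622)^2) = sqrt(65.0000) = 8.0623

8.0623


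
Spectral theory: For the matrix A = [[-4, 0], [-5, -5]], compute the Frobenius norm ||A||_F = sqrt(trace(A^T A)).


||A||_F^2 = sum a_ij^2
= (-4)^2 + 0^2 + (-5)^2 + (-5)^2
= 16 + 0 + 25 + 25 = 66
||A||_F = sqrt(66) = 8.1240

8.1240


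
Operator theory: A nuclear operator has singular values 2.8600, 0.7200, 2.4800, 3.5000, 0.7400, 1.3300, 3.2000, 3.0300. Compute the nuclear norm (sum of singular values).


The nuclear norm is the sum of all singular values.
||T||_1 = 2.8600 + 0.7200 + 2.4800 + 3.5000 + 0.7400 + 1.3300 + 3.2000 + 3.0300
= 17.8600

17.8600


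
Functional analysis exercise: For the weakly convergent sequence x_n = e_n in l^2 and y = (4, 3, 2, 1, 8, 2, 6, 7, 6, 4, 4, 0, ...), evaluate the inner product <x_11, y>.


x_11 = e_11 is the standard basis vector with 1 in position 11.
<x_11, y> = y_11 = 4
As n -> infinity, <x_n, y> -> 0, confirming weak convergence of (x_n) to 0.

4


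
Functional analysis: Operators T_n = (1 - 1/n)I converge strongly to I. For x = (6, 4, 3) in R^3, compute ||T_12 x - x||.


T_12 x - x = (1 - 1/12)x - x = -x/12
||x|| = sqrt(61) = 7.8102
||T_12 x - x|| = ||x||/12 = 7.8102/12 = 0.6509

0.6509


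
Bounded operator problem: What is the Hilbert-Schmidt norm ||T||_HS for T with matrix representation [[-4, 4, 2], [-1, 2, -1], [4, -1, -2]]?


The Hilbert-Schmidt norm is sqrt(sum of squares of all entries).
Sum of squares = (-4)^2 + 4^2 + 2^2 + (-1)^2 + 2^2 + (-1)^2 + 4^2 + (-1)^2 + (-2)^2
= 16 + 16 + 4 + 1 + 4 + 1 + 16 + 1 + 4 = 63
||T||_HS = sqrt(63) = 7.9373

7.9373


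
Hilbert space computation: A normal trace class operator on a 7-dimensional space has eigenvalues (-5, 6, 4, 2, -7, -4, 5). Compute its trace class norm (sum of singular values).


For a normal operator, singular values equal |eigenvalues|.
Trace norm = sum |lambda_i| = 5 + 6 + 4 + 2 + 7 + 4 + 5
= 33

33


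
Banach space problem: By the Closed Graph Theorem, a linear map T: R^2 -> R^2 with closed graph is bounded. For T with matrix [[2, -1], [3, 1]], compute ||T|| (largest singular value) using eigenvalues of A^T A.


A^T A = [[13, 1], [1, 2]]
trace(A^T A) = 15, det(A^T A) = 25
discriminant = 15^2 - 4*25 = 125
Largest eigenvalue of A^T A = (trace + sqrt(disc))/2 = 13.0902
||T|| = sqrt(13.0902) = 3.6180

3.6180


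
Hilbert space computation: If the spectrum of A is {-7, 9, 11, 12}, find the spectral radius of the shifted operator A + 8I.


Spectrum of A + 8I = {1, 17, 19, 20}
Spectral radius = max |lambda| over the shifted spectrum
= max(1, 17, 19, 20) = 20

20


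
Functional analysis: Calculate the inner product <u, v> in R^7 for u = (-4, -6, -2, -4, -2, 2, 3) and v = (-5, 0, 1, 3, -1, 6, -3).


Computing the standard inner product <u, v> = sum u_i * v_i
= -4*-5 + -6*0 + -2*1 + -4*3 + -2*-1 + 2*6 + 3*-3
= 20 + 0 + -2 + -12 + 2 + 12 + -9
= 11

11


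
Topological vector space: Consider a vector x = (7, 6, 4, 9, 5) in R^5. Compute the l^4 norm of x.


The l^4 norm = (sum |x_i|^4)^(1/4)
Sum of 4th powers = 2401 + 1296 + 256 + 6561 + 625 = 11139
||x||_4 = (11139)^(1/4) = 10.2733

10.2733


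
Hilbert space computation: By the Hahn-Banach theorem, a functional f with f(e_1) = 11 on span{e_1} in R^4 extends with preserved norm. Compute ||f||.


The norm of f is given by ||f|| = sup_{||x||=1} |f(x)|.
On span{e_1}, ||e_1|| = 1, so ||f|| = |f(e_1)| / ||e_1||
= |11| / 1 = 11.0000

11.0000


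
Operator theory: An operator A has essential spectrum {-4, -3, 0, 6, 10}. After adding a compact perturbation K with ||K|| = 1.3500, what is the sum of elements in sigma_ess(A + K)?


By Weyl's theorem, the essential spectrum is invariant under compact perturbations.
sigma_ess(A + K) = sigma_ess(A) = {-4, -3, 0, 6, 10}
Sum = -4 + -3 + 0 + 6 + 10 = 9

9


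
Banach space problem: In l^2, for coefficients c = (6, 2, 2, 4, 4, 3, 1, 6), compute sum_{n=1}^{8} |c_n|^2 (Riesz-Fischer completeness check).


sum |c_n|^2 = 6^2 + 2^2 + 2^2 + 4^2 + 4^2 + 3^2 + 1^2 + 6^2
= 36 + 4 + 4 + 16 + 16 + 9 + 1 + 36
= 122

122


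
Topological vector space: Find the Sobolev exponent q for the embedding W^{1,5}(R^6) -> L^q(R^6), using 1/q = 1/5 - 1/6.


Using the Sobolev embedding formula: 1/q = 1/p - k/n
1/q = 1/5 - 1/6 = 1/30
q = 1/(1/30) = 30

30.0000


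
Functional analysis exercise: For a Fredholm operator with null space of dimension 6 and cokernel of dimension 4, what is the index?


The Fredholm index is defined as ind(T) = dim(ker T) - dim(coker T)
= 6 - 4
= 2

2


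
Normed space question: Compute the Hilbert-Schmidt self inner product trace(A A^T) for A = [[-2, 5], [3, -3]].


trace(A * A^T) = sum of squares of all entries
= (-2)^2 + 5^2 + 3^2 + (-3)^2
= 4 + 25 + 9 + 9
= 47

47


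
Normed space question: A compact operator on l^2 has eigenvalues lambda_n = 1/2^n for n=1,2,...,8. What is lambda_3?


The eigenvalue formula gives lambda_3 = 1/2^3
= 1/8
= 0.1250

0.1250


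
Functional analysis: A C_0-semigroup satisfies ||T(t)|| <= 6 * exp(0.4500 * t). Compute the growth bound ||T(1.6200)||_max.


||T(1.6200)|| <= 6 * exp(0.4500 * 1.6200)
= 6 * exp(0.7290)
= 6 * 2.0730
= 12.4380

12.4380


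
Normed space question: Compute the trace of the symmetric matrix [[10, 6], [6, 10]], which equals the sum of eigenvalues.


For a self-adjoint (symmetric) matrix, the eigenvalues are real.
The sum of eigenvalues equals the trace of the matrix.
trace = 10 + 10 = 20

20


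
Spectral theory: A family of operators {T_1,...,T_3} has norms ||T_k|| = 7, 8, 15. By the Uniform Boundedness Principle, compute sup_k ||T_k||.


By the Uniform Boundedness Principle, the supremum of norms is finite.
sup_k ||T_k|| = max(7, 8, 15) = 15

15


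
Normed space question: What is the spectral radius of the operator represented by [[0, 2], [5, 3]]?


For a 2x2 matrix, eigenvalues satisfy lambda^2 - (trace)*lambda + det = 0
trace = 0 + 3 = 3
det = 0*3 - 2*5 = -10
discriminant = 3^2 - 4*(-10) = 49
spectral radius = max |eigenvalue| = 5.0000

5.0000


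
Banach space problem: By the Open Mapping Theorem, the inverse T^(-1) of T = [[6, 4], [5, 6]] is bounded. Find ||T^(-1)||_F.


det(T) = 6*6 - 4*5 = 16
T^(-1) = (1/16) * [[6, -4], [-5, 6]] = [[0.3750, -0.2500], [-0.3125, 0.3750]]
||T^(-1)||_F^2 = 0.3750^2 + (-0.2500)^2 + (-0.3125)^2 + 0.3750^2 = 0.4414
||T^(-1)||_F = sqrt(0.4414) = 0.6644

0.6644


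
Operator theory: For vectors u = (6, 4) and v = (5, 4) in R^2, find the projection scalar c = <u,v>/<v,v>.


Computing <u,v> = 6*5 + 4*4 = 46
Computing <v,v> = 5^2 + 4^2 = 41
Projection coefficient = 46/41 = 1.1220

1.1220


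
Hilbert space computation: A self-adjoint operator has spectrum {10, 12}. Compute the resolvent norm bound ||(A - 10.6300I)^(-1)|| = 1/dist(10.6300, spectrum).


dist(10.6300, {10, 12}) = min(|10.6300 - 10|, |10.6300 - 12|)
= min(0.6300, 1.3700) = 0.6300
Resolvent bound = 1/0.6300 = 1.5873

1.5873


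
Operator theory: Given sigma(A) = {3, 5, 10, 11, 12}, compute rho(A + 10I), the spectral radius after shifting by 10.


Spectrum of A + 10I = {13, 15, 20, 21, 22}
Spectral radius = max |lambda| over the shifted spectrum
= max(13, 15, 20, 21, 22) = 22

22


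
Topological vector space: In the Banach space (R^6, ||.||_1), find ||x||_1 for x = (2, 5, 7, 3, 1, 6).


The l^1 norm equals the sum of absolute values of all components.
||x||_1 = 2 + 5 + 7 + 3 + 1 + 6
= 24

24.0000


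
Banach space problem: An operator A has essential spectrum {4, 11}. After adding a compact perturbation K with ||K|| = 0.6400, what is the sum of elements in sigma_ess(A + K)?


By Weyl's theorem, the essential spectrum is invariant under compact perturbations.
sigma_ess(A + K) = sigma_ess(A) = {4, 11}
Sum = 4 + 11 = 15

15


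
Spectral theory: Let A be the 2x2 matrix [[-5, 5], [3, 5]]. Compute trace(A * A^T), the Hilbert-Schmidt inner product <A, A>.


trace(A * A^T) = sum of squares of all entries
= (-5)^2 + 5^2 + 3^2 + 5^2
= 25 + 25 + 9 + 25
= 84

84


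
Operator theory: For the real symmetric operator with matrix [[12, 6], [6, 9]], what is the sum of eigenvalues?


For a self-adjoint (symmetric) matrix, the eigenvalues are real.
The sum of eigenvalues equals the trace of the matrix.
trace = 12 + 9 = 21

21


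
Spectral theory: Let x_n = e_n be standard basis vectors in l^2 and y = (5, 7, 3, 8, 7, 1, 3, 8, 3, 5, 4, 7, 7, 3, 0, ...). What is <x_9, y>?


x_9 = e_9 is the standard basis vector with 1 in position 9.
<x_9, y> = y_9 = 3
As n -> infinity, <x_n, y> -> 0, confirming weak convergence of (x_n) to 0.

3


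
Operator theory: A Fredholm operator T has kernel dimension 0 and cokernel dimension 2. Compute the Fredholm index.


The Fredholm index is defined as ind(T) = dim(ker T) - dim(coker T)
= 0 - 2
= -2

-2


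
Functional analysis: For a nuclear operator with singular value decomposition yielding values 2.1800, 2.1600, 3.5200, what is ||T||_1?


The nuclear norm is the sum of all singular values.
||T||_1 = 2.1800 + 2.1600 + 3.5200
= 7.8600

7.8600


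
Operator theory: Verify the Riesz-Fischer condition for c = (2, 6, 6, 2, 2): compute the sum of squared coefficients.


sum |c_n|^2 = 2^2 + 6^2 + 6^2 + 2^2 + 2^2
= 4 + 36 + 36 + 4 + 4
= 84

84


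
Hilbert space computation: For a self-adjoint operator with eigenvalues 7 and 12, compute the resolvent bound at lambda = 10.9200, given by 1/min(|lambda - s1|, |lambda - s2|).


dist(10.9200, {7, 12}) = min(|10.9200 - 7|, |10.9200 - 12|)
= min(3.9200, 1.0800) = 1.0800
Resolvent bound = 1/1.0800 = 0.9259

0.9259


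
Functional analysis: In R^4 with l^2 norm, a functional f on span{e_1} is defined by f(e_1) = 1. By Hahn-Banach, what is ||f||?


The norm of f is given by ||f|| = sup_{||x||=1} |f(x)|.
On span{e_1}, ||e_1|| = 1, so ||f|| = |f(e_1)| / ||e_1||
= |1| / 1 = 1.0000

1.0000


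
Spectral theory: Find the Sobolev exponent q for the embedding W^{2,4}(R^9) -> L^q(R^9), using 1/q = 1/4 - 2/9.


Using the Sobolev embedding formula: 1/q = 1/p - k/n
1/q = 1/4 - 2/9 = 1/36
q = 1/(1/36) = 36

36.0000


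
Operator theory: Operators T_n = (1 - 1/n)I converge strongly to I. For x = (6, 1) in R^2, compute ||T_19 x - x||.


T_19 x - x = (1 - 1/19)x - x = -x/19
||x|| = sqrt(37) = 6.0828
||T_19 x - x|| = ||x||/19 = 6.0828/19 = 0.3201

0.3201


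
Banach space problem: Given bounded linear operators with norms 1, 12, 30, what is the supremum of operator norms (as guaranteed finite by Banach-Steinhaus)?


By the Uniform Boundedness Principle, the supremum of norms is finite.
sup_k ||T_k|| = max(1, 12, 30) = 30

30


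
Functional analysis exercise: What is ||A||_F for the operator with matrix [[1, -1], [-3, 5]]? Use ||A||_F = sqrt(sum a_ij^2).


||A||_F^2 = sum a_ij^2
= 1^2 + (-1)^2 + (-3)^2 + 5^2
= 1 + 1 + 9 + 25 = 36
||A||_F = sqrt(36) = 6.0000

6.0000


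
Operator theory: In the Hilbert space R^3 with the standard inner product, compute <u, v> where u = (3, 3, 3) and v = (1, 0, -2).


Computing the standard inner product <u, v> = sum u_i * v_i
= 3*1 + 3*0 + 3*-2
= 3 + 0 + -6
= -3

-3


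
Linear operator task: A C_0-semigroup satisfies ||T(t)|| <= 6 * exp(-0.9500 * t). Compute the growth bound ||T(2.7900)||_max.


||T(2.7900)|| <= 6 * exp(-0.9500 * 2.7900)
= 6 * exp(-2.6505)
= 6 * 0.0706
= 0.4237

0.4237


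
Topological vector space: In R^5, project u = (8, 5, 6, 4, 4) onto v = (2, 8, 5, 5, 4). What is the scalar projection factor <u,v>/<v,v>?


Computing <u,v> = 8*2 + 5*8 + 6*5 + 4*5 + 4*4 = 122
Computing <v,v> = 2^2 + 8^2 + 5^2 + 5^2 + 4^2 = 134
Projection coefficient = 122/134 = 0.9104

0.9104


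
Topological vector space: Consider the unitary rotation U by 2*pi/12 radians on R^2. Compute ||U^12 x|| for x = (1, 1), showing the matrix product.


U is a rotation by theta = 2*pi/12
U^12 = rotation by 12*theta = 24*pi/12 = 0*pi/12 (mod 2*pi)
cos(0*pi/12) = 1.0000, sin(0*pi/12) = 0.0000
U^12 x = (1.0000 * 1 - 0.0000 * 1, 0.0000 * 1 + 1.0000 * 1)
= (1.0000, 1.0000)
||U^12 x|| = sqrt(1.0000^2 + 1.0000^2) = sqrt(2.0000) = 1.4142

1.4142


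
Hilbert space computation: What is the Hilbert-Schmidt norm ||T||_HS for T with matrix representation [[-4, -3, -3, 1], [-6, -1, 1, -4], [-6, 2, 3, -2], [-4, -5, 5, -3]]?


The Hilbert-Schmidt norm is sqrt(sum of squares of all entries).
Sum of squares = (-4)^2 + (-3)^2 + (-3)^2 + 1^2 + (-6)^2 + (-1)^2 + 1^2 + (-4)^2 + (-6)^2 + 2^2 + 3^2 + (-2)^2 + (-4)^2 + (-5)^2 + 5^2 + (-3)^2
= 16 + 9 + 9 + 1 + 36 + 1 + 1 + 16 + 36 + 4 + 9 + 4 + 16 + 25 + 25 + 9 = 217
||T||_HS = sqrt(217) = 14.7309

14.7309


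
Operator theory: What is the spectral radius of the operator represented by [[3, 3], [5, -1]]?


For a 2x2 matrix, eigenvalues satisfy lambda^2 - (trace)*lambda + det = 0
trace = 3 + -1 = 2
det = 3*-1 - 3*5 = -18
discriminant = 2^2 - 4*(-18) = 76
spectral radius = max |eigenvalue| = 5.3589

5.3589


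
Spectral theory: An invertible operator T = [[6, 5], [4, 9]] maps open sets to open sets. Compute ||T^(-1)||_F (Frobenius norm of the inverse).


det(T) = 6*9 - 5*4 = 34
T^(-1) = (1/34) * [[9, -5], [-4, 6]] = [[0.2647, -0.1471], [-0.1176, 0.1765]]
||T^(-1)||_F^2 = 0.2647^2 + (-0.1471)^2 + (-0.1176)^2 + 0.1765^2 = 0.1367
||T^(-1)||_F = sqrt(0.1367) = 0.3697

0.3697


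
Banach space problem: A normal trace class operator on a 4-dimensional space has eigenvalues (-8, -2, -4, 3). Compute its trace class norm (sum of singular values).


For a normal operator, singular values equal |eigenvalues|.
Trace norm = sum |lambda_i| = 8 + 2 + 4 + 3
= 17

17


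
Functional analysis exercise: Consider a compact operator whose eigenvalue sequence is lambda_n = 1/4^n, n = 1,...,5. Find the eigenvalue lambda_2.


The eigenvalue formula gives lambda_2 = 1/4^2
= 1/16
= 0.0625

0.0625


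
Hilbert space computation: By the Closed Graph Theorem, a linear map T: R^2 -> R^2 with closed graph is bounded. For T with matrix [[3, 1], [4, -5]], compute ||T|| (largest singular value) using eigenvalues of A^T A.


A^T A = [[25, -17], [-17, 26]]
trace(A^T A) = 51, det(A^T A) = 361
discriminant = 51^2 - 4*361 = 1157
Largest eigenvalue of A^T A = (trace + sqrt(disc))/2 = 42.5074
||T|| = sqrt(42.5074) = 6.5198

6.5198


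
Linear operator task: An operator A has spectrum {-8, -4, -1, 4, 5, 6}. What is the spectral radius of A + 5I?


Spectrum of A + 5I = {-3, 1, 4, 9, 10, 11}
Spectral radius = max |lambda| over the shifted spectrum
= max(3, 1, 4, 9, 10, 11) = 11

11


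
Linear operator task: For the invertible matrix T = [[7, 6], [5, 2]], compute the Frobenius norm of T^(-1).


det(T) = 7*2 - 6*5 = -16
T^(-1) = (1/-16) * [[2, -6], [-5, 7]] = [[-0.1250, 0.3750], [0.3125, -0.4375]]
||T^(-1)||_F^2 = (-0.1250)^2 + 0.3750^2 + 0.3125^2 + (-0.4375)^2 = 0.4453
||T^(-1)||_F = sqrt(0.4453) = 0.6673

0.6673


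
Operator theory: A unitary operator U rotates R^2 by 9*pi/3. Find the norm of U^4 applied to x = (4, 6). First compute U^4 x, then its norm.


U is a rotation by theta = 9*pi/3
U^4 = rotation by 4*theta = 36*pi/3 = 0*pi/3 (mod 2*pi)
cos(0*pi/3) = 1.0000, sin(0*pi/3) = 0.0000
U^4 x = (1.0000 * 4 - 0.0000 * 6, 0.0000 * 4 + 1.0000 * 6)
= (4.0000, 6.0000)
||U^4 x|| = sqrt(4.0000^2 + 6.0000^2) = sqrt(52.0000) = 7.2111

7.2111


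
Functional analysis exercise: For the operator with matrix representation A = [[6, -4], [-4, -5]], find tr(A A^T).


trace(A * A^T) = sum of squares of all entries
= 6^2 + (-4)^2 + (-4)^2 + (-5)^2
= 36 + 16 + 16 + 25
= 93

93


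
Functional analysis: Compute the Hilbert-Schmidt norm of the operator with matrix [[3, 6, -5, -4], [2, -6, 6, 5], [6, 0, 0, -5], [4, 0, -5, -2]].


The Hilbert-Schmidt norm is sqrt(sum of squares of all entries).
Sum of squares = 3^2 + 6^2 + (-5)^2 + (-4)^2 + 2^2 + (-6)^2 + 6^2 + 5^2 + 6^2 + 0^2 + 0^2 + (-5)^2 + 4^2 + 0^2 + (-5)^2 + (-2)^2
= 9 + 36 + 25 + 16 + 4 + 36 + 36 + 25 + 36 + 0 + 0 + 25 + 16 + 0 + 25 + 4 = 293
||T||_HS = sqrt(293) = 17.1172

17.1172


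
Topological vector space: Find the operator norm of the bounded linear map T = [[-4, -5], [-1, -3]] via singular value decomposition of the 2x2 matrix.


A^T A = [[17, 23], [23, 34]]
trace(A^T A) = 51, det(A^T A) = 49
discriminant = 51^2 - 4*49 = 2405
Largest eigenvalue of A^T A = (trace + sqrt(disc))/2 = 50.0204
||T|| = sqrt(50.0204) = 7.0725

7.0725


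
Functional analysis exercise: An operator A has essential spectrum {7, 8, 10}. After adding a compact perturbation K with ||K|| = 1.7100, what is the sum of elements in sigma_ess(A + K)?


By Weyl's theorem, the essential spectrum is invariant under compact perturbations.
sigma_ess(A + K) = sigma_ess(A) = {7, 8, 10}
Sum = 7 + 8 + 10 = 25

25


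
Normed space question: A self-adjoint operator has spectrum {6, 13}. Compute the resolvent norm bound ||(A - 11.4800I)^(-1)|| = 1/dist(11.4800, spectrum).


dist(11.4800, {6, 13}) = min(|11.4800 - 6|, |11.4800 - 13|)
= min(5.4800, 1.5200) = 1.5200
Resolvent bound = 1/1.5200 = 0.6579

0.6579


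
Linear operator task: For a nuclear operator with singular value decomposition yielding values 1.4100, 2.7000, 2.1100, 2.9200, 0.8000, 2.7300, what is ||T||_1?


The nuclear norm is the sum of all singular values.
||T||_1 = 1.4100 + 2.7000 + 2.1100 + 2.9200 + 0.8000 + 2.7300
= 12.6700

12.6700


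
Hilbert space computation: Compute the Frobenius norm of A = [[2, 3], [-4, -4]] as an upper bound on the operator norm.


||A||_F^2 = sum a_ij^2
= 2^2 + 3^2 + (-4)^2 + (-4)^2
= 4 + 9 + 16 + 16 = 45
||A||_F = sqrt(45) = 6.7082

6.7082


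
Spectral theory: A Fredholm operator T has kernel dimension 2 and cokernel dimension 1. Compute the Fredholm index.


The Fredholm index is defined as ind(T) = dim(ker T) - dim(coker T)
= 2 - 1
= 1

1


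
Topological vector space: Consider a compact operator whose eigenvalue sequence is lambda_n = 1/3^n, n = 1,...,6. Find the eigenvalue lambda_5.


The eigenvalue formula gives lambda_5 = 1/3^5
= 1/243
= 0.0041

0.0041


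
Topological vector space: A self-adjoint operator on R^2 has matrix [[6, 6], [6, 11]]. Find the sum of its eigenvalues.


For a self-adjoint (symmetric) matrix, the eigenvalues are real.
The sum of eigenvalues equals the trace of the matrix.
trace = 6 + 11 = 17

17


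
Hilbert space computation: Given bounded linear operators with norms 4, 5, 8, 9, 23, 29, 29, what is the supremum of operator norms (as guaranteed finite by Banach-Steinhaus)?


By the Uniform Boundedness Principle, the supremum of norms is finite.
sup_k ||T_k|| = max(4, 5, 8, 9, 23, 29, 29) = 29

29


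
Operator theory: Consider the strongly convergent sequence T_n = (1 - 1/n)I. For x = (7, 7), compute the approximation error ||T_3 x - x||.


T_3 x - x = (1 - 1/3)x - x = -x/3
||x|| = sqrt(98) = 9.8995
||T_3 x - x|| = ||x||/3 = 9.8995/3 = 3.2998

3.2998


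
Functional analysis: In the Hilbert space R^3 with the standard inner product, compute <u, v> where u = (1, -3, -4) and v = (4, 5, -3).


Computing the standard inner product <u, v> = sum u_i * v_i
= 1*4 + -3*5 + -4*-3
= 4 + -15 + 12
= 1

1


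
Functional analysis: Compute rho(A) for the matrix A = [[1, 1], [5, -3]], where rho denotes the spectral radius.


For a 2x2 matrix, eigenvalues satisfy lambda^2 - (trace)*lambda + det = 0
trace = 1 + -3 = -2
det = 1*-3 - 1*5 = -8
discriminant = (-2)^2 - 4*(-8) = 36
spectral radius = max |eigenvalue| = 4.0000

4.0000


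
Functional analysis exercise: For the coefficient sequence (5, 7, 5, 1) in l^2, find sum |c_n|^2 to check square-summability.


sum |c_n|^2 = 5^2 + 7^2 + 5^2 + 1^2
= 25 + 49 + 25 + 1
= 100

100


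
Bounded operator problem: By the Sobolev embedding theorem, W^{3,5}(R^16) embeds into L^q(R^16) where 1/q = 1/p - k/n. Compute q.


Using the Sobolev embedding formula: 1/q = 1/p - k/n
1/q = 1/5 - 3/16 = 1/80
q = 1/(1/80) = 80

80.0000


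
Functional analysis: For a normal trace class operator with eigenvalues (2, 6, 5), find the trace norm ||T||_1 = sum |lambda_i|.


For a normal operator, singular values equal |eigenvalues|.
Trace norm = sum |lambda_i| = 2 + 6 + 5
= 13

13


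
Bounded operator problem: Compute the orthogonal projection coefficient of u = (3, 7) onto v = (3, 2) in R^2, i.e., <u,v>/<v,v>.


Computing <u,v> = 3*3 + 7*2 = 23
Computing <v,v> = 3^2 + 2^2 = 13
Projection coefficient = 23/13 = 1.7692

1.7692


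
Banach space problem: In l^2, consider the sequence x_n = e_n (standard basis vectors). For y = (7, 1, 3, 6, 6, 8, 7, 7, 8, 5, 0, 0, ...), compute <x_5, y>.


x_5 = e_5 is the standard basis vector with 1 in position 5.
<x_5, y> = y_5 = 6
As n -> infinity, <x_n, y> -> 0, confirming weak convergence of (x_n) to 0.

6


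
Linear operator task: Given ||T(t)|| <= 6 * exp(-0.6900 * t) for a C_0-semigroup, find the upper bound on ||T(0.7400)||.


||T(0.7400)|| <= 6 * exp(-0.6900 * 0.7400)
= 6 * exp(-0.5106)
= 6 * 0.6001
= 3.6008

3.6008


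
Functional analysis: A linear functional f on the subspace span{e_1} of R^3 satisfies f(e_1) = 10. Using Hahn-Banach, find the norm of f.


The norm of f is given by ||f|| = sup_{||x||=1} |f(x)|.
On span{e_1}, ||e_1|| = 1, so ||f|| = |f(e_1)| / ||e_1||
= |10| / 1 = 10.0000

10.0000


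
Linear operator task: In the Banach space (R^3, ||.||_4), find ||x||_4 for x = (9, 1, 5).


The l^4 norm = (sum |x_i|^4)^(1/4)
Sum of 4th powers = 6561 + 1 + 625 = 7187
||x||_4 = (7187)^(1/4) = 9.2074

9.2074


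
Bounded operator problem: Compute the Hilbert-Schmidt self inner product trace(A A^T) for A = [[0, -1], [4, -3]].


trace(A * A^T) = sum of squares of all entries
= 0^2 + (-1)^2 + 4^2 + (-3)^2
= 0 + 1 + 16 + 9
= 26

26


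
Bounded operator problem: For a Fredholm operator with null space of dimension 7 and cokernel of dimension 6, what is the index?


The Fredholm index is defined as ind(T) = dim(ker T) - dim(coker T)
= 7 - 6
= 1

1


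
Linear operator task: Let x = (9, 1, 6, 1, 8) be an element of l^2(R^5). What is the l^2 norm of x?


The l^2 norm = (sum |x_i|^2)^(1/2)
Sum of 2th powers = 81 + 1 + 36 + 1 + 64 = 183
||x||_2 = (183)^(1/2) = 13.5277

13.5277


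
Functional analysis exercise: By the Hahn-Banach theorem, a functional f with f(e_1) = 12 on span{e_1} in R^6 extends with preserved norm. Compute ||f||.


The norm of f is given by ||f|| = sup_{||x||=1} |f(x)|.
On span{e_1}, ||e_1|| = 1, so ||f|| = |f(e_1)| / ||e_1||
= |12| / 1 = 12.0000

12.0000


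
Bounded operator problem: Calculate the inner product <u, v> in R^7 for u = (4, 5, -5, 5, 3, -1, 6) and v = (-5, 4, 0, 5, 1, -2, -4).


Computing the standard inner product <u, v> = sum u_i * v_i
= 4*-5 + 5*4 + -5*0 + 5*5 + 3*1 + -1*-2 + 6*-4
= -20 + 20 + 0 + 25 + 3 + 2 + -24
= 6

6


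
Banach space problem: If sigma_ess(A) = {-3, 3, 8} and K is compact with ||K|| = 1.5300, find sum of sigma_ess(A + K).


By Weyl's theorem, the essential spectrum is invariant under compact perturbations.
sigma_ess(A + K) = sigma_ess(A) = {-3, 3, 8}
Sum = -3 + 3 + 8 = 8

8


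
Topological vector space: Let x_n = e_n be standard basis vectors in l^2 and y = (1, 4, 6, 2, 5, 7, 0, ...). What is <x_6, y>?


x_6 = e_6 is the standard basis vector with 1 in position 6.
<x_6, y> = y_6 = 7
As n -> infinity, <x_n, y> -> 0, confirming weak convergence of (x_n) to 0.

7


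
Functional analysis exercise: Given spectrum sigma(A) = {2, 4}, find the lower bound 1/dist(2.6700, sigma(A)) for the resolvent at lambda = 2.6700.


dist(2.6700, {2, 4}) = min(|2.6700 - 2|, |2.6700 - 4|)
= min(0.6700, 1.3300) = 0.6700
Resolvent bound = 1/0.6700 = 1.4925

1.4925


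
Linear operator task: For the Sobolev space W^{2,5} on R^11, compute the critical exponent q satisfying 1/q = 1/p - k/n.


Using the Sobolev embedding formula: 1/q = 1/p - k/n
1/q = 1/5 - 2/11 = 1/55
q = 1/(1/55) = 55

55.0000


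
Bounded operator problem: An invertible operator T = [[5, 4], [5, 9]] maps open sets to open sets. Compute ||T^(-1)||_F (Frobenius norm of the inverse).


det(T) = 5*9 - 4*5 = 25
T^(-1) = (1/25) * [[9, -4], [-5, 5]] = [[0.3600, -0.1600], [-0.2000, 0.2000]]
||T^(-1)||_F^2 = 0.3600^2 + (-0.1600)^2 + (-0.2000)^2 + 0.2000^2 = 0.2352
||T^(-1)||_F = sqrt(0.2352) = 0.4850

0.4850


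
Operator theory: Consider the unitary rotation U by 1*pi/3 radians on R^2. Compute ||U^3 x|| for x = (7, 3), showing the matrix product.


U is a rotation by theta = 1*pi/3
U^3 = rotation by 3*theta = 3*pi/3
cos(3*pi/3) = -1.0000, sin(3*pi/3) = 0.0000
U^3 x = (-1.0000 * 7 - 0.0000 * 3, 0.0000 * 7 + -1.0000 * 3)
= (-7.0000, -3.0000)
||U^3 x|| = sqrt((-7.0000)^2 + (-3.0000)^2) = sqrt(58.0000) = 7.6158

7.6158


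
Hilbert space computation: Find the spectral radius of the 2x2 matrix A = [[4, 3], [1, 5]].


For a 2x2 matrix, eigenvalues satisfy lambda^2 - (trace)*lambda + det = 0
trace = 4 + 5 = 9
det = 4*5 - 3*1 = 17
discriminant = 9^2 - 4*(17) = 13
spectral radius = max |eigenvalue| = 6.3028

6.3028


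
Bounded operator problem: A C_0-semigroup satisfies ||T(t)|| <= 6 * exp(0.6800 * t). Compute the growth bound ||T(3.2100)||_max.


||T(3.2100)|| <= 6 * exp(0.6800 * 3.2100)
= 6 * exp(2.1828)
= 6 * 8.8711
= 53.2267

53.2267


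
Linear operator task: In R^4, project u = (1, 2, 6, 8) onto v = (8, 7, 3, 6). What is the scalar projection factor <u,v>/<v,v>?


Computing <u,v> = 1*8 + 2*7 + 6*3 + 8*6 = 88
Computing <v,v> = 8^2 + 7^2 + 3^2 + 6^2 = 158
Projection coefficient = 88/158 = 0.5570

0.5570
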